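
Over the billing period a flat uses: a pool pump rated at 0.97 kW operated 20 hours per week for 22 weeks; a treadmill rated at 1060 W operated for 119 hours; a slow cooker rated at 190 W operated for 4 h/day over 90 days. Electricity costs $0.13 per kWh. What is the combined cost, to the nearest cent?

pool pump: Runtime = 20 h/week × 22 weeks = 440 h
pool pump: 0.97 kW × 440 h = 426.8 kWh
treadmill: 1.06 kW × 119 h = 126.14 kWh
slow cooker: Runtime = 4 h/day × 90 days = 360 h
slow cooker: 0.19 kW × 360 h = 68.4 kWh
Total energy = 621.34 kWh
Cost = 621.34 × $0.13 = $80.77

$80.77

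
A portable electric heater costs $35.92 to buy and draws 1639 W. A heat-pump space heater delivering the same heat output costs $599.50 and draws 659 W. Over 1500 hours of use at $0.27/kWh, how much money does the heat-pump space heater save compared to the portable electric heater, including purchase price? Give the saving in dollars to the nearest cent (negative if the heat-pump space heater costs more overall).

portable electric heater: $35.92 + (1639/1000) kW × 1500 h × $0.27 = $35.92 + $663.795 = $699.715
heat-pump space heater: $599.50 + (659/1000) kW × 1500 h × $0.27 = $599.50 + $266.895 = $866.395
Saving = $699.715 − $866.395 = −$166.68

-$166.68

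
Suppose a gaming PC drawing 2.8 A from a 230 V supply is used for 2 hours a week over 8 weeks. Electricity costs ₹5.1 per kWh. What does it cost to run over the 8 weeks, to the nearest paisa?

₹52.55

Power = 2.8 A × 230 V = 644 W = 0.644 kW
Runtime = 2 h/week × 8 weeks = 16 h
Energy = 0.644 kW × 16 h = 10.304 kWh
Cost = 10.304 kWh × ₹5.1/kWh = ₹52.55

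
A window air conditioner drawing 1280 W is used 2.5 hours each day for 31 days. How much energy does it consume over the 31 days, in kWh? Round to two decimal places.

Runtime = 2.5 h/day × 31 days = 77.5 h
Energy = 1.28 kW × 77.5 h = 99.2 kWh

99.20 kWh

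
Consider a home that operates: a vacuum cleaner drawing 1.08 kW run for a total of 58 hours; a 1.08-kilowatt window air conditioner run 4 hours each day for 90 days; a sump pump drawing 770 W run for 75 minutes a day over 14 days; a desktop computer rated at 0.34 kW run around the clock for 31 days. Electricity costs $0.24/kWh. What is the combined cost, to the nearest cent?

vacuum cleaner: 1.08 kW × 58 h = 62.64 kWh
window air conditioner: Runtime = 4 h/day × 90 days = 360 h
window air conditioner: 1.08 kW × 360 h = 388.8 kWh
sump pump: Runtime = 75 min × 14 = 1050 min = 17.5 h
sump pump: 0.77 kW × 17.5 h = 13.475 kWh
desktop computer: Runtime = 24 h × 31 = 744 h
desktop computer: 0.34 kW × 744 h = 252.96 kWh
Total energy = 717.875 kWh
Cost = 717.875 × $0.24 = $172.29

$172.29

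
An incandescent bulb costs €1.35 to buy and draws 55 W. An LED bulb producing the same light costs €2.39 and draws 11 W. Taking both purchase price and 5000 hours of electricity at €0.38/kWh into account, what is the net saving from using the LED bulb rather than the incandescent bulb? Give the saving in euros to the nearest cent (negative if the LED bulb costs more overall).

incandescent bulb: €1.35 + (55/1000) kW × 5000 h × €0.38 = €1.35 + €104.5 = €105.85
LED bulb: €2.39 + (11/1000) kW × 5000 h × €0.38 = €2.39 + €20.9 = €23.29
Saving = €105.85 − €23.29 = €82.56

€82.56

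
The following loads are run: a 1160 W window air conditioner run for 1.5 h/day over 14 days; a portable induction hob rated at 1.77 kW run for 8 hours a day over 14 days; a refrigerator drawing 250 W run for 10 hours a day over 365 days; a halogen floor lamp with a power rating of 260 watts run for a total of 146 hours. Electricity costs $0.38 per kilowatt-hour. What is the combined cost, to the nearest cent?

window air conditioner: Runtime = 1.5 h/day × 14 days = 21 h
window air conditioner: 1.16 kW × 21 h = 24.36 kWh
portable induction hob: Runtime = 8 h/day × 14 days = 112 h
portable induction hob: 1.77 kW × 112 h = 198.24 kWh
refrigerator: Runtime = 10 h/day × 365 days = 3650 h
refrigerator: 0.25 kW × 3650 h = 912.5 kWh
halogen floor lamp: 0.26 kW × 146 h = 37.96 kWh
Total energy = 1173.06 kWh
Cost = 1173.06 × $0.38 = $445.76

$445.76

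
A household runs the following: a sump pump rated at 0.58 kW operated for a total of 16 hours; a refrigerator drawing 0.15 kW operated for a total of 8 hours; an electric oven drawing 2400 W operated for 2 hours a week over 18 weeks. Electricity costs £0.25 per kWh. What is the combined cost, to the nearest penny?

£24.22

sump pump: 0.58 kW × 16 h = 9.28 kWh
refrigerator: 0.15 kW × 8 h = 1.2 kWh
electric oven: Runtime = 2 h/week × 18 weeks = 36 h
electric oven: 2.4 kW × 36 h = 86.4 kWh
Total energy = 96.88 kWh
Cost = 96.88 × £0.25 = £24.22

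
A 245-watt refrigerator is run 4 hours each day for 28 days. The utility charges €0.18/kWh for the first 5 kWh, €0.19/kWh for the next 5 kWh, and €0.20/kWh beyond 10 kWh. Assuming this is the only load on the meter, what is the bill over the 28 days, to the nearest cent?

Runtime = 4 h/day × 28 days = 112 h
Energy = 0.245 kW × 112 h = 27.44 kWh
Tier 1 (0–5 kWh): 5 × €0.18 = €0.9
Tier 2 (5–10 kWh): 5 × €0.19 = €0.95
Above 10 kWh: 17.44 × €0.20 = €3.488
Bill = €5.34

€5.34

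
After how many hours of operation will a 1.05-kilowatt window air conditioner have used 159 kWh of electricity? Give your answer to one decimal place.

151.4 h

Hours = 159 kWh ÷ 1.05 kW = 151.4 h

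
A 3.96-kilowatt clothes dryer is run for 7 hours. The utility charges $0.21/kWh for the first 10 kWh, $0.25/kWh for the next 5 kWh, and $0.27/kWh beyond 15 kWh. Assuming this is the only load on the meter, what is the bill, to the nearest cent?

$6.78

Energy = 3.96 kW × 7 h = 27.72 kWh
Tier 1 (0–10 kWh): 10 × $0.21 = $2.1
Tier 2 (10–15 kWh): 5 × $0.25 = $1.25
Above 15 kWh: 12.72 × $0.27 = $3.4344
Bill = $6.78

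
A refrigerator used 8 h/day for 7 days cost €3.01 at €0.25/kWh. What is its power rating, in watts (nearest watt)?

215 W

Energy = €3.01 ÷ €0.25/kWh = 12.04 kWh
Runtime = 8 h/day × 7 days = 56 h
Power = 12.04 kWh ÷ 56 h = 0.215 kW = 215 W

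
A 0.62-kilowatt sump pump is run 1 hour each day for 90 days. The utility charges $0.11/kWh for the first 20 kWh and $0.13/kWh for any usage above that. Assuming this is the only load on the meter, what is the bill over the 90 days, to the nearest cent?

$6.85

Runtime = 1 h/day × 90 days = 90 h
Energy = 0.62 kW × 90 h = 55.8 kWh
Tier 1 (0–20 kWh): 20 × $0.11 = $2.2
Above 20 kWh: 35.8 × $0.13 = $4.654
Bill = $6.85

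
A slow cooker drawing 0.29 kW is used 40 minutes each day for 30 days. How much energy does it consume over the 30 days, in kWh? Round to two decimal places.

5.80 kWh

Runtime = 40 min × 30 = 1200 min = 20 h
Energy = 0.29 kW × 20 h = 5.8 kWh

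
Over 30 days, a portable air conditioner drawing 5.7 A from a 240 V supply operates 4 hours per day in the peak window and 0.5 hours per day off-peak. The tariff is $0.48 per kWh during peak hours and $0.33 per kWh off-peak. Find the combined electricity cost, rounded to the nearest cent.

$85.57

Power = 5.7 A × 240 V = 1368 W = 1.368 kW
Peak energy = 1.368 kW × 4 h × 30 = 164.16 kWh
Off-peak energy = 1.368 kW × 0.5 h × 30 = 20.52 kWh
Cost = 164.16 × $0.48 + 20.52 × $0.33 = $78.7968 + $6.7716 = $85.57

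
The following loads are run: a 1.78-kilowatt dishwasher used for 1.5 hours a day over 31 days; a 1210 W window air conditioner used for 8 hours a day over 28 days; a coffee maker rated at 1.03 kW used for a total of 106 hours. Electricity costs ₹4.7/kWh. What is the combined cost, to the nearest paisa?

₹2176.05

dishwasher: Runtime = 1.5 h/day × 31 days = 46.5 h
dishwasher: 1.78 kW × 46.5 h = 82.77 kWh
window air conditioner: Runtime = 8 h/day × 28 days = 224 h
window air conditioner: 1.21 kW × 224 h = 271.04 kWh
coffee maker: 1.03 kW × 106 h = 109.18 kWh
Total energy = 462.99 kWh
Cost = 462.99 × ₹4.7 = ₹2176.05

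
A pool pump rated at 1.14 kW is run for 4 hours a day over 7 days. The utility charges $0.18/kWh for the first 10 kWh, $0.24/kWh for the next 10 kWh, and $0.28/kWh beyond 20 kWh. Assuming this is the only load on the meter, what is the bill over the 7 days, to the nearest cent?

Runtime = 4 h/day × 7 days = 28 h
Energy = 1.14 kW × 28 h = 31.92 kWh
Tier 1 (0–10 kWh): 10 × $0.18 = $1.8
Tier 2 (10–20 kWh): 10 × $0.24 = $2.4
Above 20 kWh: 11.92 × $0.28 = $3.3376
Bill = $7.54

$7.54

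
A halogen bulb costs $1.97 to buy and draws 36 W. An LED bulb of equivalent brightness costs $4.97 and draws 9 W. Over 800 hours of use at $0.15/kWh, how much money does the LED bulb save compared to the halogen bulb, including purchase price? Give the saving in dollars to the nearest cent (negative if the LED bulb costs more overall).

$0.24

halogen bulb: $1.97 + (36/1000) kW × 800 h × $0.15 = $1.97 + $4.32 = $6.29
LED bulb: $4.97 + (9/1000) kW × 800 h × $0.15 = $4.97 + $1.08 = $6.05
Saving = $6.29 − $6.05 = $0.24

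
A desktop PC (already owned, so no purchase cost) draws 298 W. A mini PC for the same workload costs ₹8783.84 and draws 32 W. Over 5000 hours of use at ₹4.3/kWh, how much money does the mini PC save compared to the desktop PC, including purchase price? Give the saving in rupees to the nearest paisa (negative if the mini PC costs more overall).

desktop PC: ₹0.00 + (298/1000) kW × 5000 h × ₹4.3 = ₹0.00 + ₹6407 = ₹6407
mini PC: ₹8783.84 + (32/1000) kW × 5000 h × ₹4.3 = ₹8783.84 + ₹688 = ₹9471.84
Saving = ₹6407 − ₹9471.84 = −₹3064.84

-₹3064.84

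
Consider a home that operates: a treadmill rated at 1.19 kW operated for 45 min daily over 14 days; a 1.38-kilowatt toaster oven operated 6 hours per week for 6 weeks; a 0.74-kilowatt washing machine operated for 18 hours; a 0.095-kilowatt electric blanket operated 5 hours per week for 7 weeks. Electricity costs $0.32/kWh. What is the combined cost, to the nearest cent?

treadmill: Runtime = 45 min × 14 = 630 min = 10.5 h
treadmill: 1.19 kW × 10.5 h = 12.495 kWh
toaster oven: Runtime = 6 h/week × 6 weeks = 36 h
toaster oven: 1.38 kW × 36 h = 49.68 kWh
washing machine: 0.74 kW × 18 h = 13.32 kWh
electric blanket: Runtime = 5 h/week × 7 weeks = 35 h
electric blanket: 0.095 kW × 35 h = 3.325 kWh
Total energy = 78.82 kWh
Cost = 78.82 × $0.32 = $25.22

$25.22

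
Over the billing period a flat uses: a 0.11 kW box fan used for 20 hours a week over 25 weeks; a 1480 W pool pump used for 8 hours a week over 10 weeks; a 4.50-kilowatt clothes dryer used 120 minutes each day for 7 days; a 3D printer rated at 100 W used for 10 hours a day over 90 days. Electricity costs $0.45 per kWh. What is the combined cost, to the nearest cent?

box fan: Runtime = 20 h/week × 25 weeks = 500 h
box fan: 0.11 kW × 500 h = 55 kWh
pool pump: Runtime = 8 h/week × 10 weeks = 80 h
pool pump: 1.48 kW × 80 h = 118.4 kWh
clothes dryer: Runtime = 120 min × 7 = 840 min = 14 h
clothes dryer: 4.5 kW × 14 h = 63 kWh
3D printer: Runtime = 10 h/day × 90 days = 900 h
3D printer: 0.1 kW × 900 h = 90 kWh
Total energy = 326.4 kWh
Cost = 326.4 × $0.45 = $146.88

$146.88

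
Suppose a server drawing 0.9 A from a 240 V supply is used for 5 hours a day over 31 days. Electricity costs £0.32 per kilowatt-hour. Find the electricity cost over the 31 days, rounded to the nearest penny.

Power = 0.9 A × 240 V = 216 W = 0.216 kW
Runtime = 5 h/day × 31 days = 155 h
Energy = 0.216 kW × 155 h = 33.48 kWh
Cost = 33.48 kWh × £0.32/kWh = £10.71

£10.71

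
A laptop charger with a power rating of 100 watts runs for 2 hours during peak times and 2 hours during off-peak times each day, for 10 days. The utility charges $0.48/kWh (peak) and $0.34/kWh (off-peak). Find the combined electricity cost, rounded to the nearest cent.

Peak energy = 0.1 kW × 2 h × 10 = 2 kWh
Off-peak energy = 0.1 kW × 2 h × 10 = 2 kWh
Cost = 2 × $0.48 + 2 × $0.34 = $0.96 + $0.68 = $1.64

$1.64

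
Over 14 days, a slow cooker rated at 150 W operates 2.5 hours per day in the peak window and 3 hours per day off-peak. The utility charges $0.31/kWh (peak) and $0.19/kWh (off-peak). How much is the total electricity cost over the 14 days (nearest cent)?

Peak energy = 0.15 kW × 2.5 h × 14 = 5.25 kWh
Off-peak energy = 0.15 kW × 3 h × 14 = 6.3 kWh
Cost = 5.25 × $0.31 + 6.3 × $0.19 = $1.6275 + $1.197 = $2.82

$2.82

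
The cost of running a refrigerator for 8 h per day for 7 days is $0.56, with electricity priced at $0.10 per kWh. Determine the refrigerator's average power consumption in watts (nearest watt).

100 W

Energy = $0.56 ÷ $0.10/kWh = 5.6 kWh
Runtime = 8 h/day × 7 days = 56 h
Power = 5.6 kWh ÷ 56 h = 0.1 kW = 100 W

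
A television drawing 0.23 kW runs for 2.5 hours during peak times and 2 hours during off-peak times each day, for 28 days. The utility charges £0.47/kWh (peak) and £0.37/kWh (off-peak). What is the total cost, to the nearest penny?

£12.33

Peak energy = 0.23 kW × 2.5 h × 28 = 16.1 kWh
Off-peak energy = 0.23 kW × 2 h × 28 = 12.88 kWh
Cost = 16.1 × £0.47 + 12.88 × £0.37 = £7.567 + £4.7656 = £12.33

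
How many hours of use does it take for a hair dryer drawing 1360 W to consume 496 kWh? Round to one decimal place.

364.7 h

Hours = 496 kWh ÷ 1.36 kW = 364.7 h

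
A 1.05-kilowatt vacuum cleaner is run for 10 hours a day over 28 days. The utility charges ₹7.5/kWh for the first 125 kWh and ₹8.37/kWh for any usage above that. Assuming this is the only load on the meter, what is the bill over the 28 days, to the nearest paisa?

₹2352.03

Runtime = 10 h/day × 28 days = 280 h
Energy = 1.05 kW × 280 h = 294 kWh
Tier 1 (0–125 kWh): 125 × ₹7.5 = ₹937.5
Above 125 kWh: 169 × ₹8.37 = ₹1414.53
Bill = ₹2352.03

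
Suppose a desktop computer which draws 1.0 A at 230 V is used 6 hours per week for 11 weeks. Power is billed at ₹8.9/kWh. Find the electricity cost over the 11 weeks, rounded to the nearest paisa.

₹135.10

Power = 1.0 A × 230 V = 230 W = 0.23 kW
Runtime = 6 h/week × 11 weeks = 66 h
Energy = 0.23 kW × 66 h = 15.18 kWh
Cost = 15.18 kWh × ₹8.9/kWh = ₹135.10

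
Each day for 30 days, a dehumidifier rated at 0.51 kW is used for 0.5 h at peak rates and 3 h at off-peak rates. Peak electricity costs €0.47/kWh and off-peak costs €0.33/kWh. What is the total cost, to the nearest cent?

€18.74

Peak energy = 0.51 kW × 0.5 h × 30 = 7.65 kWh
Off-peak energy = 0.51 kW × 3 h × 30 = 45.9 kWh
Cost = 7.65 × €0.47 + 45.9 × €0.33 = €3.5955 + €15.147 = €18.74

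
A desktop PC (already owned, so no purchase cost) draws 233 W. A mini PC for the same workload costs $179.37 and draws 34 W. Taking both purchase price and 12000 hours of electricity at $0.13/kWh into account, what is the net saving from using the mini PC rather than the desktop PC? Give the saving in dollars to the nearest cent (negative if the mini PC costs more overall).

desktop PC: $0.00 + (233/1000) kW × 12000 h × $0.13 = $0.00 + $363.48 = $363.48
mini PC: $179.37 + (34/1000) kW × 12000 h × $0.13 = $179.37 + $53.04 = $232.41
Saving = $363.48 − $232.41 = $131.07

$131.07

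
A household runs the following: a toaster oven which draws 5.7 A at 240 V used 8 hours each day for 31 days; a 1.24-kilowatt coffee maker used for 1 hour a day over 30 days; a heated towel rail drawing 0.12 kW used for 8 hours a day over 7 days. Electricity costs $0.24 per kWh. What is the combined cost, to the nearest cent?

toaster oven: Power = 5.7 A × 240 V = 1368 W = 1.368 kW
toaster oven: Runtime = 8 h/day × 31 days = 248 h
toaster oven: 1.368 kW × 248 h = 339.264 kWh
coffee maker: Runtime = 1 h/day × 30 days = 30 h
coffee maker: 1.24 kW × 30 h = 37.2 kWh
heated towel rail: Runtime = 8 h/day × 7 days = 56 h
heated towel rail: 0.12 kW × 56 h = 6.72 kWh
Total energy = 383.184 kWh
Cost = 383.184 × $0.24 = $91.96

$91.96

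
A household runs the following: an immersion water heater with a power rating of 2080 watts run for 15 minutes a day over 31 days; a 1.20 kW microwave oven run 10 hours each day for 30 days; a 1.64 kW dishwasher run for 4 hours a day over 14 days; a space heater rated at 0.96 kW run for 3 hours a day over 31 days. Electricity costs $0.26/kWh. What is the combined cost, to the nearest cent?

$144.88

immersion water heater: Runtime = 15 min × 31 = 465 min = 7.75 h
immersion water heater: 2.08 kW × 7.75 h = 16.12 kWh
microwave oven: Runtime = 10 h/day × 30 days = 300 h
microwave oven: 1.2 kW × 300 h = 360 kWh
dishwasher: Runtime = 4 h/day × 14 days = 56 h
dishwasher: 1.64 kW × 56 h = 91.84 kWh
space heater: Runtime = 3 h/day × 31 days = 93 h
space heater: 0.96 kW × 93 h = 89.28 kWh
Total energy = 557.24 kWh
Cost = 557.24 × $0.26 = $144.88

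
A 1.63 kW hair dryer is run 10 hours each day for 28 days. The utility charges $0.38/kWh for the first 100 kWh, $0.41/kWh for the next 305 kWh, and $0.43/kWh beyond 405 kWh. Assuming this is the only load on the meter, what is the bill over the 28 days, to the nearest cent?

$185.15

Runtime = 10 h/day × 28 days = 280 h
Energy = 1.63 kW × 280 h = 456.4 kWh
Tier 1 (0–100 kWh): 100 × $0.38 = $38
Tier 2 (100–405 kWh): 305 × $0.41 = $125.05
Above 405 kWh: 51.4 × $0.43 = $22.102
Bill = $185.15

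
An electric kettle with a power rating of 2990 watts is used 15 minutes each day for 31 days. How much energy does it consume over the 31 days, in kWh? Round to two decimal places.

Runtime = 15 min × 31 = 465 min = 7.75 h
Energy = 2.99 kW × 7.75 h = 23.1725 kWh ≈ 23.17 kWh

23.17 kWh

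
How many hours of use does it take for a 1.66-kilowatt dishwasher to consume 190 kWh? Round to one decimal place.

114.5 h

Hours = 190 kWh ÷ 1.66 kW = 114.5 h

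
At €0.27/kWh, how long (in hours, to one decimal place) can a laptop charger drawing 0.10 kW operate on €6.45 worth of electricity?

238.9 h

Energy available = €6.45 ÷ €0.27/kWh = 23.8889 kWh
Hours = 23.8889 kWh ÷ 0.1 kW = 238.9 h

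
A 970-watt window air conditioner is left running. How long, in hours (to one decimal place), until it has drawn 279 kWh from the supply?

Hours = 279 kWh ÷ 0.97 kW = 287.6 h

287.6 h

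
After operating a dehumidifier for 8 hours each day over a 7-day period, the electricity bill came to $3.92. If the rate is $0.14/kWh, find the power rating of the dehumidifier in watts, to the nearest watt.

500 W

Energy = $3.92 ÷ $0.14/kWh = 28 kWh
Runtime = 8 h/day × 7 days = 56 h
Power = 28 kWh ÷ 56 h = 0.5 kW = 500 W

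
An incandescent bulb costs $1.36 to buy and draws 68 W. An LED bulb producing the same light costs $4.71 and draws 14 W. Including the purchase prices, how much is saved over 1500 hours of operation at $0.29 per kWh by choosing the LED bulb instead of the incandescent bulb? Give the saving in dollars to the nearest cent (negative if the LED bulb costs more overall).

incandescent bulb: $1.36 + (68/1000) kW × 1500 h × $0.29 = $1.36 + $29.58 = $30.94
LED bulb: $4.71 + (14/1000) kW × 1500 h × $0.29 = $4.71 + $6.09 = $10.8
Saving = $30.94 − $10.8 = $20.14

$20.14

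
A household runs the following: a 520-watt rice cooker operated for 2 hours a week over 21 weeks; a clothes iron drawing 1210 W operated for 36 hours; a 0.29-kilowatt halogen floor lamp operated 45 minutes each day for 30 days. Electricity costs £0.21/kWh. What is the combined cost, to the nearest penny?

rice cooker: Runtime = 2 h/week × 21 weeks = 42 h
rice cooker: 0.52 kW × 42 h = 21.84 kWh
clothes iron: 1.21 kW × 36 h = 43.56 kWh
halogen floor lamp: Runtime = 45 min × 30 = 1350 min = 22.5 h
halogen floor lamp: 0.29 kW × 22.5 h = 6.525 kWh
Total energy = 71.925 kWh
Cost = 71.925 × £0.21 = £15.10

£15.10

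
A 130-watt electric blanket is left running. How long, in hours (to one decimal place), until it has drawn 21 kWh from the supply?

Hours = 21 kWh ÷ 0.13 kW = 161.5 h

161.5 h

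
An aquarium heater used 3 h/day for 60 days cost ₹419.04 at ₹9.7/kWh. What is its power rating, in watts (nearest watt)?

Energy = ₹419.04 ÷ ₹9.7/kWh = 43.2 kWh
Runtime = 3 h/day × 60 days = 180 h
Power = 43.2 kWh ÷ 180 h = 0.24 kW = 240 W

240 W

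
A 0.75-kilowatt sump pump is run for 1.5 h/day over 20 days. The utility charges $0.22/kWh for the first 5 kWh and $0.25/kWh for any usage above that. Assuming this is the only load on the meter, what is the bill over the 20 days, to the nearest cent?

$5.48

Runtime = 1.5 h/day × 20 days = 30 h
Energy = 0.75 kW × 30 h = 22.5 kWh
Tier 1 (0–5 kWh): 5 × $0.22 = $1.1
Above 5 kWh: 17.5 × $0.25 = $4.375
Bill = $5.48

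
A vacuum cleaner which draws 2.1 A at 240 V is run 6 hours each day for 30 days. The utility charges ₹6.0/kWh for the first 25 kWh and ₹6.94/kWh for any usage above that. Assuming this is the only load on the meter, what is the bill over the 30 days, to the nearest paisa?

Power = 2.1 A × 240 V = 504 W = 0.504 kW
Runtime = 6 h/day × 30 days = 180 h
Energy = 0.504 kW × 180 h = 90.72 kWh
Tier 1 (0–25 kWh): 25 × ₹6.0 = ₹150
Above 25 kWh: 65.72 × ₹6.94 = ₹456.0968
Bill = ₹606.10

₹606.10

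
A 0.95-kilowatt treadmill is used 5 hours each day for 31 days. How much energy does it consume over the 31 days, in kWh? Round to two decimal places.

147.25 kWh

Runtime = 5 h/day × 31 days = 155 h
Energy = 0.95 kW × 155 h = 147.25 kWh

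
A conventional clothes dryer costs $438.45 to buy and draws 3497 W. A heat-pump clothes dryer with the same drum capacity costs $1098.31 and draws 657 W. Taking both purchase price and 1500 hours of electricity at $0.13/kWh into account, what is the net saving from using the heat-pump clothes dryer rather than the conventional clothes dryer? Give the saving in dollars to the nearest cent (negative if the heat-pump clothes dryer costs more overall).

conventional clothes dryer: $438.45 + (3497/1000) kW × 1500 h × $0.13 = $438.45 + $681.915 = $1120.365
heat-pump clothes dryer: $1098.31 + (657/1000) kW × 1500 h × $0.13 = $1098.31 + $128.115 = $1226.425
Saving = $1120.365 − $1226.425 = −$106.06

-$106.06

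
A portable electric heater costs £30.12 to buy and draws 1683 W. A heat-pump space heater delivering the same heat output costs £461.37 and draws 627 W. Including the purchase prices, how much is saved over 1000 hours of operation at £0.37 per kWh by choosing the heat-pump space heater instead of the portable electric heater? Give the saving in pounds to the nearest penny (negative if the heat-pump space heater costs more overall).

portable electric heater: £30.12 + (1683/1000) kW × 1000 h × £0.37 = £30.12 + £622.71 = £652.83
heat-pump space heater: £461.37 + (627/1000) kW × 1000 h × £0.37 = £461.37 + £231.99 = £693.36
Saving = £652.83 − £693.36 = −£40.53

-£40.53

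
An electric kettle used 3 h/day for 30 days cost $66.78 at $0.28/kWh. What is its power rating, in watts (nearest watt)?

2650 W

Energy = $66.78 ÷ $0.28/kWh = 238.5 kWh
Runtime = 3 h/day × 30 days = 90 h
Power = 238.5 kWh ÷ 90 h = 2.65 kW = 2650 W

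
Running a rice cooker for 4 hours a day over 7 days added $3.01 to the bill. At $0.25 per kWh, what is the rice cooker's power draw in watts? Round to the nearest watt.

Energy = $3.01 ÷ $0.25/kWh = 12.04 kWh
Runtime = 4 h/day × 7 days = 28 h
Power = 12.04 kWh ÷ 28 h = 0.43 kW = 430 W

430 W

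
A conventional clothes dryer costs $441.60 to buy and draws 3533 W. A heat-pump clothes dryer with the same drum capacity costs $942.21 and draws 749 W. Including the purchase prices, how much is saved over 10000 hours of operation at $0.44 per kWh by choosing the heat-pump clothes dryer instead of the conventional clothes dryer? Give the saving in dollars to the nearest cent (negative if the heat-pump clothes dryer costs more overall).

conventional clothes dryer: $441.60 + (3533/1000) kW × 10000 h × $0.44 = $441.60 + $15545.2 = $15986.8
heat-pump clothes dryer: $942.21 + (749/1000) kW × 10000 h × $0.44 = $942.21 + $3295.6 = $4237.81
Saving = $15986.8 − $4237.81 = $11748.99

$11748.99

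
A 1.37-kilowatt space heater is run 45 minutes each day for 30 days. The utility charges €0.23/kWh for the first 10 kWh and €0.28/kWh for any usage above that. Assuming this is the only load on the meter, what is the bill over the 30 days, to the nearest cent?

€8.13

Runtime = 45 min × 30 = 1350 min = 22.5 h
Energy = 1.37 kW × 22.5 h = 30.825 kWh
Tier 1 (0–10 kWh): 10 × €0.23 = €2.3
Above 10 kWh: 20.825 × €0.28 = €5.831
Bill = €8.13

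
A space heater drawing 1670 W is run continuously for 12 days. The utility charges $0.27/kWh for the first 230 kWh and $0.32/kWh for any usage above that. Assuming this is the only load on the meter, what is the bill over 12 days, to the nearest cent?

$142.41

Runtime = 24 h × 12 = 288 h
Energy = 1.67 kW × 288 h = 480.96 kWh
Tier 1 (0–230 kWh): 230 × $0.27 = $62.1
Above 230 kWh: 250.96 × $0.32 = $80.3072
Bill = $142.41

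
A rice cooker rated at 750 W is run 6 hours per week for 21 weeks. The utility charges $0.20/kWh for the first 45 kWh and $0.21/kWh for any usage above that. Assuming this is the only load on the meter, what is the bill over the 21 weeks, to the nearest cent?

Runtime = 6 h/week × 21 weeks = 126 h
Energy = 0.75 kW × 126 h = 94.5 kWh
Tier 1 (0–45 kWh): 45 × $0.20 = $9
Above 45 kWh: 49.5 × $0.21 = $10.395
Bill = $19.40

$19.40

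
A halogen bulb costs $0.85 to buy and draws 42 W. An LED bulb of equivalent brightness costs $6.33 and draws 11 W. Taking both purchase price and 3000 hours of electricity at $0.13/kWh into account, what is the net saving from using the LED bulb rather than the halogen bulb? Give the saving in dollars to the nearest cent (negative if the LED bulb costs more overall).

halogen bulb: $0.85 + (42/1000) kW × 3000 h × $0.13 = $0.85 + $16.38 = $17.23
LED bulb: $6.33 + (11/1000) kW × 3000 h × $0.13 = $6.33 + $4.29 = $10.62
Saving = $17.23 − $10.62 = $6.61

$6.61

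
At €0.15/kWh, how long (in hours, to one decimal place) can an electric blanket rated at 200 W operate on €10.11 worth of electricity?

Energy available = €10.11 ÷ €0.15/kWh = 67.4 kWh
Hours = 67.4 kWh ÷ 0.2 kW = 337.0 h

337.0 h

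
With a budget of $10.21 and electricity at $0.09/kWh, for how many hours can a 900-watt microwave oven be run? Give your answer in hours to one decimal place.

Energy available = $10.21 ÷ $0.09/kWh = 113.4444 kWh
Hours = 113.4444 kWh ÷ 0.9 kW = 126.0 h

126.0 h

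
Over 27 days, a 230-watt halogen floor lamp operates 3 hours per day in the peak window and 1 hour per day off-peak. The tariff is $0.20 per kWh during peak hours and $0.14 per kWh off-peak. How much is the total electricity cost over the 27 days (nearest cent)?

$4.60

Peak energy = 0.23 kW × 3 h × 27 = 18.63 kWh
Off-peak energy = 0.23 kW × 1 h × 27 = 6.21 kWh
Cost = 18.63 × $0.20 + 6.21 × $0.14 = $3.726 + $0.8694 = $4.60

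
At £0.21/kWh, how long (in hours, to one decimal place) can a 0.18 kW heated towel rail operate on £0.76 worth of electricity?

20.1 h

Energy available = £0.76 ÷ £0.21/kWh = 3.619 kWh
Hours = 3.619 kWh ÷ 0.18 kW = 20.1 h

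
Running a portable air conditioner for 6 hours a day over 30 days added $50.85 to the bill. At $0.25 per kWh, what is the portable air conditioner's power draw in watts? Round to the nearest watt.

1130 W

Energy = $50.85 ÷ $0.25/kWh = 203.4 kWh
Runtime = 6 h/day × 30 days = 180 h
Power = 203.4 kWh ÷ 180 h = 1.13 kW = 1130 W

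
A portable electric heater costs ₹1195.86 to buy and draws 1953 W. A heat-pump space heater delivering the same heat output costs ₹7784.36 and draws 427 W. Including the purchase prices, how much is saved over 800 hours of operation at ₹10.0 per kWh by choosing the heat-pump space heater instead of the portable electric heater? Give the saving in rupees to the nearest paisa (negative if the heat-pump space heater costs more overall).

portable electric heater: ₹1195.86 + (1953/1000) kW × 800 h × ₹10.0 = ₹1195.86 + ₹15624 = ₹16819.86
heat-pump space heater: ₹7784.36 + (427/1000) kW × 800 h × ₹10.0 = ₹7784.36 + ₹3416 = ₹11200.36
Saving = ₹16819.86 − ₹11200.36 = ₹5619.5

₹5619.50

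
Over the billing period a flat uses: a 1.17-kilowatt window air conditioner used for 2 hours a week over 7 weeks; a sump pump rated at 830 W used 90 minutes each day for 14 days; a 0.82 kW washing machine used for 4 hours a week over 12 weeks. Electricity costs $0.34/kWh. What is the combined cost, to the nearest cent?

window air conditioner: Runtime = 2 h/week × 7 weeks = 14 h
window air conditioner: 1.17 kW × 14 h = 16.38 kWh
sump pump: Runtime = 90 min × 14 = 1260 min = 21 h
sump pump: 0.83 kW × 21 h = 17.43 kWh
washing machine: Runtime = 4 h/week × 12 weeks = 48 h
washing machine: 0.82 kW × 48 h = 39.36 kWh
Total energy = 73.17 kWh
Cost = 73.17 × $0.34 = $24.88

$24.88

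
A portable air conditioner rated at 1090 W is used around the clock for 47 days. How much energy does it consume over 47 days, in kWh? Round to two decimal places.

Runtime = 24 h × 47 = 1128 h
Energy = 1.09 kW × 1128 h = 1229.52 kWh

1229.52 kWh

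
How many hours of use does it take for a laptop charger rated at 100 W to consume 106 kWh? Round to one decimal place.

1060.0 h

Hours = 106 kWh ÷ 0.1 kW = 1060.0 h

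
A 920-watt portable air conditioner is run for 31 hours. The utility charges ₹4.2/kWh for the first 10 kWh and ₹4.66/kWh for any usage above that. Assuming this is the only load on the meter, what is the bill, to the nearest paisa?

Energy = 0.92 kW × 31 h = 28.52 kWh
Tier 1 (0–10 kWh): 10 × ₹4.2 = ₹42
Above 10 kWh: 18.52 × ₹4.66 = ₹86.3032
Bill = ₹128.30

₹128.30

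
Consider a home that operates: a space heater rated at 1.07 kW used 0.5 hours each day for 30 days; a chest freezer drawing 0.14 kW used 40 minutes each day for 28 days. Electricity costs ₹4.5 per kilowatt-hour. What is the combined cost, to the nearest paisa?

₹83.99

space heater: Runtime = 0.5 h/day × 30 days = 15 h
space heater: 1.07 kW × 15 h = 16.05 kWh
chest freezer: Runtime = 40 min × 28 = 1120 min = 18.666666… h
chest freezer: 0.14 kW × 18.666666… h = 2.613333… kWh
Total energy = 18.663333… kWh
Cost = 18.663333… × ₹4.5 = ₹83.99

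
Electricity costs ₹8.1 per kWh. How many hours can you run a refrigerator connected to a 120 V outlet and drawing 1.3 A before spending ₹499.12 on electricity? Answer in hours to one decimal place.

Power = 1.3 A × 120 V = 156 W = 0.156 kW
Energy available = ₹499.12 ÷ ₹8.1/kWh = 61.6198 kWh
Hours = 61.6198 kWh ÷ 0.156 kW = 395.0 h

395.0 h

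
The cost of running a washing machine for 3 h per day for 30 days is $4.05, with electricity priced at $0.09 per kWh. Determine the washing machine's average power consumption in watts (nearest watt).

500 W

Energy = $4.05 ÷ $0.09/kWh = 45 kWh
Runtime = 3 h/day × 30 days = 90 h
Power = 45 kWh ÷ 90 h = 0.5 kW = 500 W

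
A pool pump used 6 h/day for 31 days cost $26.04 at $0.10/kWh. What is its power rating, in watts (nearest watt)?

1400 W

Energy = $26.04 ÷ $0.10/kWh = 260.4 kWh
Runtime = 6 h/day × 31 days = 186 h
Power = 260.4 kWh ÷ 186 h = 1.4 kW = 1400 W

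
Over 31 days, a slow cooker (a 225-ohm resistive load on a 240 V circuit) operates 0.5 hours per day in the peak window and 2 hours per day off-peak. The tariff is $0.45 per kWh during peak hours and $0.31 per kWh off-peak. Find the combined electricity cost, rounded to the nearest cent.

Power = V²/R = 240²/225 = 256 W = 0.256 kW
Peak energy = 0.256 kW × 0.5 h × 31 = 3.968 kWh
Off-peak energy = 0.256 kW × 2 h × 31 = 15.872 kWh
Cost = 3.968 × $0.45 + 15.872 × $0.31 = $1.7856 + $4.92032 = $6.71

$6.71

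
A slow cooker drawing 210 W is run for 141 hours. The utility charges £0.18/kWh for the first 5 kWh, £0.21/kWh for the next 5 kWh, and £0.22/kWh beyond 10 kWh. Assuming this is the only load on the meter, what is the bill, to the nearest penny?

£6.26

Energy = 0.21 kW × 141 h = 29.61 kWh
Tier 1 (0–5 kWh): 5 × £0.18 = £0.9
Tier 2 (5–10 kWh): 5 × £0.21 = £1.05
Above 10 kWh: 19.61 × £0.22 = £4.3142
Bill = £6.26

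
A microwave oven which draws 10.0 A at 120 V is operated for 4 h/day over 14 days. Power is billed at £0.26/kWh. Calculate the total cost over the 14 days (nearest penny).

Power = 10.0 A × 120 V = 1200 W = 1.2 kW
Runtime = 4 h/day × 14 days = 56 h
Energy = 1.2 kW × 56 h = 67.2 kWh
Cost = 67.2 kWh × £0.26/kWh = £17.47

£17.47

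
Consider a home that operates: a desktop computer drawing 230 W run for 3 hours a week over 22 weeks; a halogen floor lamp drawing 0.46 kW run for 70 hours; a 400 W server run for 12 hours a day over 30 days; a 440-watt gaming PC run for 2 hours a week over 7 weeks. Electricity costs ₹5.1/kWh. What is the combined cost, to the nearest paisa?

desktop computer: Runtime = 3 h/week × 22 weeks = 66 h
desktop computer: 0.23 kW × 66 h = 15.18 kWh
halogen floor lamp: 0.46 kW × 70 h = 32.2 kWh
server: Runtime = 12 h/day × 30 days = 360 h
server: 0.4 kW × 360 h = 144 kWh
gaming PC: Runtime = 2 h/week × 7 weeks = 14 h
gaming PC: 0.44 kW × 14 h = 6.16 kWh
Total energy = 197.54 kWh
Cost = 197.54 × ₹5.1 = ₹1007.45

₹1007.45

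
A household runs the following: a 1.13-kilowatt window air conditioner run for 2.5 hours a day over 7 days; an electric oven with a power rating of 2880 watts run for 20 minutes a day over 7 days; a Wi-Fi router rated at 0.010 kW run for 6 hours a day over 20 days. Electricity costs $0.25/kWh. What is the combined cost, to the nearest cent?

$6.92

window air conditioner: Runtime = 2.5 h/day × 7 days = 17.5 h
window air conditioner: 1.13 kW × 17.5 h = 19.775 kWh
electric oven: Runtime = 20 min × 7 = 140 min = 2.333333… h
electric oven: 2.88 kW × 2.333333… h = 6.72 kWh
Wi-Fi router: Runtime = 6 h/day × 20 days = 120 h
Wi-Fi router: 0.01 kW × 120 h = 1.2 kWh
Total energy = 27.695 kWh
Cost = 27.695 × $0.25 = $6.92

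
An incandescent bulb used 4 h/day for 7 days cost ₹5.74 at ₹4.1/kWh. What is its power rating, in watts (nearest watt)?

Energy = ₹5.74 ÷ ₹4.1/kWh = 1.4 kWh
Runtime = 4 h/day × 7 days = 28 h
Power = 1.4 kWh ÷ 28 h = 0.05 kW = 50 W

50 W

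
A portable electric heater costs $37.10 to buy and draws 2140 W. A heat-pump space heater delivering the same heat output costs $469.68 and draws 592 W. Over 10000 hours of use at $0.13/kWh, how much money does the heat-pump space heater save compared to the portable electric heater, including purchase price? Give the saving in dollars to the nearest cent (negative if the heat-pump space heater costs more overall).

portable electric heater: $37.10 + (2140/1000) kW × 10000 h × $0.13 = $37.10 + $2782 = $2819.1
heat-pump space heater: $469.68 + (592/1000) kW × 10000 h × $0.13 = $469.68 + $769.6 = $1239.28
Saving = $2819.1 − $1239.28 = $1579.82

$1579.82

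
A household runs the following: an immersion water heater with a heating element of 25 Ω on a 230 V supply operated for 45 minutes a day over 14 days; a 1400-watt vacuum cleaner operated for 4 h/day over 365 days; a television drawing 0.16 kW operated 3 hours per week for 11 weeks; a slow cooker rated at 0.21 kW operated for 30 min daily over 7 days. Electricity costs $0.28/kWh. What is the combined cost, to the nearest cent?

immersion water heater: Power = V²/R = 230²/25 = 2116 W = 2.116 kW
immersion water heater: Runtime = 45 min × 14 = 630 min = 10.5 h
immersion water heater: 2.116 kW × 10.5 h = 22.218 kWh
vacuum cleaner: Runtime = 4 h/day × 365 days = 1460 h
vacuum cleaner: 1.4 kW × 1460 h = 2044 kWh
television: Runtime = 3 h/week × 11 weeks = 33 h
television: 0.16 kW × 33 h = 5.28 kWh
slow cooker: Runtime = 30 min × 7 = 210 min = 3.5 h
slow cooker: 0.21 kW × 3.5 h = 0.735 kWh
Total energy = 2072.233 kWh
Cost = 2072.233 × $0.28 = $580.23

$580.23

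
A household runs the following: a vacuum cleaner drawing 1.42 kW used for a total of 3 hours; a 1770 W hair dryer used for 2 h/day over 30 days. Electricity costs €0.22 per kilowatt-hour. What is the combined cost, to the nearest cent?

vacuum cleaner: 1.42 kW × 3 h = 4.26 kWh
hair dryer: Runtime = 2 h/day × 30 days = 60 h
hair dryer: 1.77 kW × 60 h = 106.2 kWh
Total energy = 110.46 kWh
Cost = 110.46 × €0.22 = €24.30

€24.30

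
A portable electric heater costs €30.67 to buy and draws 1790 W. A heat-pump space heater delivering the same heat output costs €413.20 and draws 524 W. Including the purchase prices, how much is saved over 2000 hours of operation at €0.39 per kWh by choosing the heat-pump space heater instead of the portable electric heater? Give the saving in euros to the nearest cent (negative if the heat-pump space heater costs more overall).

portable electric heater: €30.67 + (1790/1000) kW × 2000 h × €0.39 = €30.67 + €1396.2 = €1426.87
heat-pump space heater: €413.20 + (524/1000) kW × 2000 h × €0.39 = €413.20 + €408.72 = €821.92
Saving = €1426.87 − €821.92 = €604.95

€604.95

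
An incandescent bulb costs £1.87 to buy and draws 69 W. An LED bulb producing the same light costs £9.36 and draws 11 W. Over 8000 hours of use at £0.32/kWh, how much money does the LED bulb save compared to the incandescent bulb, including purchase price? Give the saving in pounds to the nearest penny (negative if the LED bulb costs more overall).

£140.99

incandescent bulb: £1.87 + (69/1000) kW × 8000 h × £0.32 = £1.87 + £176.64 = £178.51
LED bulb: £9.36 + (11/1000) kW × 8000 h × £0.32 = £9.36 + £28.16 = £37.52
Saving = £178.51 − £37.52 = £140.99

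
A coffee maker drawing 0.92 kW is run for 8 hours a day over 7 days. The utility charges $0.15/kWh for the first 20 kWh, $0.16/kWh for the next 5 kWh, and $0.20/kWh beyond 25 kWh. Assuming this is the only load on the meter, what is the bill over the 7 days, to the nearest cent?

$9.10

Runtime = 8 h/day × 7 days = 56 h
Energy = 0.92 kW × 56 h = 51.52 kWh
Tier 1 (0–20 kWh): 20 × $0.15 = $3
Tier 2 (20–25 kWh): 5 × $0.16 = $0.8
Above 25 kWh: 26.52 × $0.20 = $5.304
Bill = $9.10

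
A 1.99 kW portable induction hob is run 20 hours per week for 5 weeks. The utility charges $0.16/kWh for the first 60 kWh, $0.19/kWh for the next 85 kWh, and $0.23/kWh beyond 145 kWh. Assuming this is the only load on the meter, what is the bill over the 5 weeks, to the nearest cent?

$38.17

Runtime = 20 h/week × 5 weeks = 100 h
Energy = 1.99 kW × 100 h = 199 kWh
Tier 1 (0–60 kWh): 60 × $0.16 = $9.6
Tier 2 (60–145 kWh): 85 × $0.19 = $16.15
Above 145 kWh: 54 × $0.23 = $12.42
Bill = $38.17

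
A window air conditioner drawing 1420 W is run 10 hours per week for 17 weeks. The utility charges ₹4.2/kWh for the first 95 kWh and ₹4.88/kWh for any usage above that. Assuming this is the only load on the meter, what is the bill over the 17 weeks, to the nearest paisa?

Runtime = 10 h/week × 17 weeks = 170 h
Energy = 1.42 kW × 170 h = 241.4 kWh
Tier 1 (0–95 kWh): 95 × ₹4.2 = ₹399
Above 95 kWh: 146.4 × ₹4.88 = ₹714.432
Bill = ₹1113.43

₹1113.43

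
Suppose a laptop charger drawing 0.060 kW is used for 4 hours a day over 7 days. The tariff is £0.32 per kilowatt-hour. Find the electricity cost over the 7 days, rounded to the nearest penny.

Runtime = 4 h/day × 7 days = 28 h
Energy = 0.06 kW × 28 h = 1.68 kWh
Cost = 1.68 kWh × £0.32/kWh = £0.54

£0.54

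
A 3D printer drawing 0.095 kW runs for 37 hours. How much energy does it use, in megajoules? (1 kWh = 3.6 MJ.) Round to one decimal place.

12.7 MJ

Energy = 0.095 kW × 37 h = 3.515 kWh
= 3.515 × 3.6 MJ = 12.7 MJ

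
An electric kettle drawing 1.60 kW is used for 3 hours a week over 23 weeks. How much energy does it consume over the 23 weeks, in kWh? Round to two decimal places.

110.40 kWh

Runtime = 3 h/week × 23 weeks = 69 h
Energy = 1.6 kW × 69 h = 110.4 kWh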